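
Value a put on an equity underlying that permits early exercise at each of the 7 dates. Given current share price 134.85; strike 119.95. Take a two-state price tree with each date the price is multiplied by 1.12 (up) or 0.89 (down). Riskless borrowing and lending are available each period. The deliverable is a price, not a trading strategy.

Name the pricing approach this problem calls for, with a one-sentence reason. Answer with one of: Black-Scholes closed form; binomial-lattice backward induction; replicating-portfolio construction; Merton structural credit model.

framework: binomial-lattice backward induction

Key observation: early exercise of the strike-119.95 put must be checked at each of the 7 dates (spot 134.85), which forces a node-by-node comparison of intrinsic and continuation value backward from expiry.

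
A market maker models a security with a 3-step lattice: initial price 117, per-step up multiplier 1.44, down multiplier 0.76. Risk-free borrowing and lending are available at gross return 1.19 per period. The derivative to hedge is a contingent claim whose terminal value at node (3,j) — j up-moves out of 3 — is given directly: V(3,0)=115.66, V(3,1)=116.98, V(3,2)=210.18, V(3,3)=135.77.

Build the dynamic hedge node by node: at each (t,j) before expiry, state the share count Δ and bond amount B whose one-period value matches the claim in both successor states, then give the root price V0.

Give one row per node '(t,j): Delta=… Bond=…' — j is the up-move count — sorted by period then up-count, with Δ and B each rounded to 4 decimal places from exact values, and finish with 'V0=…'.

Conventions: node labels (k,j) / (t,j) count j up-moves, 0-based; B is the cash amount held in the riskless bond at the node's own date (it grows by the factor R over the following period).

The replicating-portfolio and risk-neutral prices coincide; use p* = (1.19−0.76)/(1.44−0.76) = 0.6324 for the latter.
At maturity the claim pays: V(3,0)=115.6600, V(3,1)=116.9800, V(3,2)=210.1800, V(3,3)=135.7700
Node (2,0) S=67.5792: V=(p*·116.9800+(1−p*)·115.6600)/1.19=97.8947; Δ=(116.9800−115.6600)/(97.3140−51.3602)=0.0287; B=V−Δ·S=95.9535
Node (2,1) S=128.0448: V=(p*·210.1800+(1−p*)·116.9800)/1.19=147.8280; Δ=(210.1800−116.9800)/(184.3845−97.3140)=1.0704; B=V−Δ·S=10.7692
Node (2,2) S=242.6112: V=(p*·135.7700+(1−p*)·210.1800)/1.19=137.0812; Δ=(135.7700−210.1800)/(349.3601−184.3845)=-0.4510; B=V−Δ·S=246.5077
Node (1,0) S=88.9200: V=(p*·147.8280+(1−p*)·97.8947)/1.19=108.7985; Δ=(147.8280−97.8947)/(128.0448−67.5792)=0.8258; B=V−Δ·S=35.3672
Node (1,1) S=168.4800: V=(p*·137.0812+(1−p*)·147.8280)/1.19=118.5145; Δ=(137.0812−147.8280)/(242.6112−128.0448)=-0.0938; B=V−Δ·S=134.3186
Node (0,0) S=117.0000: V=(p*·118.5145+(1−p*)·108.7985)/1.19=96.5903; Δ=(118.5145−108.7985)/(168.4800−88.9200)=0.1221; B=V−Δ·S=82.3020
Verification: the root portfolio costs Δ(0,0)·S0 + B(0,0) = 96.5903, matching V0.

(0,0): Delta=0.1221 Bond=82.3020
(1,0): Delta=0.8258 Bond=35.3672
(1,1): Delta=-0.0938 Bond=134.3186
(2,0): Delta=0.0287 Bond=95.9535
(2,1): Delta=1.0704 Bond=10.7692
(2,2): Delta=-0.4510 Bond=246.5077
V0=96.5903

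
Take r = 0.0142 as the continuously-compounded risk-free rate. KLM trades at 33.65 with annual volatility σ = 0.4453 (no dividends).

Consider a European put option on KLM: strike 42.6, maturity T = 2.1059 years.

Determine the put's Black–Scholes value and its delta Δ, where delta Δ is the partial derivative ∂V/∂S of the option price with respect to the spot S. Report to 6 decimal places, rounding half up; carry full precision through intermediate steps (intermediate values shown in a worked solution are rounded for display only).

price = 13.808693
Δ = -0.498238

σ√T = 0.4453·√2.1059 = 0.646207
d₁ = (ln(S/K) + (r+σ²/2)T) / (σ√T) = (ln(33.65/42.6) + (0.0142+0.4453²/2)·2.1059) / 0.646207 = (-0.235841 + 0.238695) / 0.646207 = 0.004417
d₂ = d₁ − σ√T = 0.004417 − 0.646207 = -0.641790
e^{−rT} = 0.970539
N(−d₁) = 0.498238,  N(−d₂) = 0.739495
Put price V = K·e^{−rT}·N(−d₂) − S·N(−d₁) = 30.574398 − 16.765706 = 13.808693
Δ = −N(−d₁) = -0.498238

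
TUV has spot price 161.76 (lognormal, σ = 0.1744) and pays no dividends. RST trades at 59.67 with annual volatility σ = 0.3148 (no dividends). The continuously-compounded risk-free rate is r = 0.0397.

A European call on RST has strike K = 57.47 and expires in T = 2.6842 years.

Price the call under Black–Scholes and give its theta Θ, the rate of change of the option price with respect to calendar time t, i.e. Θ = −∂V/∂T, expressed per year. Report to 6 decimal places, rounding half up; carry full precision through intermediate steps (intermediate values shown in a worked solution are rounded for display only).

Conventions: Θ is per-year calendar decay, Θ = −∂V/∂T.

price = 15.761252
Θ = -3.022677

σ√T = 0.3148·√2.6842 = 0.515753
d₁ = (ln(S/K) + (r+σ²/2)T) / (σ√T) = (ln(59.67/57.47) + (0.0397+0.3148²/2)·2.6842) / 0.515753 = (0.037566 + 0.239564) / 0.515753 = 0.537330
d₂ = d₁ − σ√T = 0.537330 − 0.515753 = 0.021577
e^{−rT} = 0.898919
N(d₁) = 0.704480,  N(d₂) = 0.508607
Call price V = S·N(d₁) − K·e^{−rT}·N(d₂) = 42.036333 − 26.275081 = 15.761252
φ(d₁) = (1/√(2π))·e^{−d₁²/2} = 0.345314
Θ = −S·φ(d₁)·σ/(2√T) − r·K·e^{−rT}·N(d₂) = −1.979556 − 1.043121 = -3.022677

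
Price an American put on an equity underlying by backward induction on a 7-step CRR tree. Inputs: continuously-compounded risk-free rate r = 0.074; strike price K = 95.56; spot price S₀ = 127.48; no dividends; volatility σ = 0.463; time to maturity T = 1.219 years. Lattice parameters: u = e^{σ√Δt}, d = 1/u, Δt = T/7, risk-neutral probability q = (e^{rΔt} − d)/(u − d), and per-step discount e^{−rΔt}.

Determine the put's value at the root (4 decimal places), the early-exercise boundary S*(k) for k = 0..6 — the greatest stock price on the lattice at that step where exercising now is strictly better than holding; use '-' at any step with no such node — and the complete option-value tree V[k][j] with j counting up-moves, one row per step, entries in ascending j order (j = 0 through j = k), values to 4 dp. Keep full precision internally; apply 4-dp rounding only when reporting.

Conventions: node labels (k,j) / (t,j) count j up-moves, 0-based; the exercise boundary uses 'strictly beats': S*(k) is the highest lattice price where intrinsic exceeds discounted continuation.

price = 7.4627
boundary = - - - - 58.8571 48.5163 58.8571
tree:
7.4627
11.6631 3.2056
17.7319 5.5358 0.8190
26.0562 9.3740 1.6115 0.0000
36.7029 15.4566 3.1709 0.0000 0.0000
47.0437 24.5333 6.2394 0.0000 0.0000 0.0000
55.5676 36.7029 12.2773 0.0000 0.0000 0.0000 0.0000
62.5940 47.0437 24.1581 0.0000 0.0000 0.0000 0.0000 0.0000

params: Δt=0.17414 u=1.21314 d=0.82431 q=0.48520 e^(-rΔt)=0.98720
t_7 payoffs: 62.5940 47.0437 24.1581 0.0000 0.0000 0.0000 0.0000 0.0000
t_6: node(6,0) S=39.9924 payoff=55.5676 vs cont=54.3441 → 55.5676 [stop]  node(6,1) S=58.8571 payoff=36.7029 vs cont=35.4794 → 36.7029 [stop]  node(6,2) S=86.6204 payoff=8.9396 vs cont=12.2773 → 12.2773 [wait]  node(6,3) S=127.4800 payoff=0.0000 vs cont=0.0000 → 0.0000 [wait]  node(6,4) S=187.6134 payoff=0.0000 vs cont=0.0000 → 0.0000 [wait]  node(6,5) S=276.1121 payoff=0.0000 vs cont=0.0000 → 0.0000 [wait]  node(6,6) S=406.3565 payoff=0.0000 vs cont=0.0000 → 0.0000 [wait]  ⇒ S*(6)=58.8571
t_5: node(5,0) S=48.5163 payoff=47.0437 vs cont=45.8201 → 47.0437 [stop]  node(5,1) S=71.4019 payoff=24.1581 vs cont=24.5333 → 24.5333 [wait]  node(5,2) S=105.0827 payoff=0.0000 vs cont=6.2394 → 6.2394 [wait]  node(5,3) S=154.6511 payoff=0.0000 vs cont=0.0000 → 0.0000 [wait]  node(5,4) S=227.6012 payoff=0.0000 vs cont=0.0000 → 0.0000 [wait]  node(5,5) S=334.9626 payoff=0.0000 vs cont=0.0000 → 0.0000 [wait]  ⇒ S*(5)=48.5163
t_4: node(4,0) S=58.8571 payoff=36.7029 vs cont=35.6591 → 36.7029 [stop]  node(4,1) S=86.6204 payoff=8.9396 vs cont=15.4566 → 15.4566 [wait]  node(4,2) S=127.4800 payoff=0.0000 vs cont=3.1709 → 3.1709 [wait]  node(4,3) S=187.6134 payoff=0.0000 vs cont=0.0000 → 0.0000 [wait]  node(4,4) S=276.1121 payoff=0.0000 vs cont=0.0000 → 0.0000 [wait]  ⇒ S*(4)=58.8571
t_3: node(3,0) S=71.4019 payoff=24.1581 vs cont=26.0562 → 26.0562 [wait]  node(3,1) S=105.0827 payoff=0.0000 vs cont=9.3740 → 9.3740 [wait]  node(3,2) S=154.6511 payoff=0.0000 vs cont=1.6115 → 1.6115 [wait]  node(3,3) S=227.6012 payoff=0.0000 vs cont=0.0000 → 0.0000 [wait]  ⇒ S*(3)=-
t_2: node(2,0) S=86.6204 payoff=8.9396 vs cont=17.7319 → 17.7319 [wait]  node(2,1) S=127.4800 payoff=0.0000 vs cont=5.5358 → 5.5358 [wait]  node(2,2) S=187.6134 payoff=0.0000 vs cont=0.8190 → 0.8190 [wait]  ⇒ S*(2)=-
t_1: node(1,0) S=105.0827 payoff=0.0000 vs cont=11.6631 → 11.6631 [wait]  node(1,1) S=154.6511 payoff=0.0000 vs cont=3.2056 → 3.2056 [wait]  ⇒ S*(1)=-
t_0: node(0,0) S=127.4800 payoff=0.0000 vs cont=7.4627 → 7.4627 [wait]  ⇒ S*(0)=-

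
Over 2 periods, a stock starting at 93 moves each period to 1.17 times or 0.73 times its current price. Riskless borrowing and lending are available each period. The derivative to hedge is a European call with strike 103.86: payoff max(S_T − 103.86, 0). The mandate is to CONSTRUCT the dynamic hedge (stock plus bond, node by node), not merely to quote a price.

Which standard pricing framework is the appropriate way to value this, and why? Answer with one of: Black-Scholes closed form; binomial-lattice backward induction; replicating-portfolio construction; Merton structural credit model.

framework: replicating-portfolio construction

Key observation: a price alone would not answer the question — the per-node share/bond construction on the spot-93, 1.17/0.73 tree is required, and only the replicating-portfolio method yields it.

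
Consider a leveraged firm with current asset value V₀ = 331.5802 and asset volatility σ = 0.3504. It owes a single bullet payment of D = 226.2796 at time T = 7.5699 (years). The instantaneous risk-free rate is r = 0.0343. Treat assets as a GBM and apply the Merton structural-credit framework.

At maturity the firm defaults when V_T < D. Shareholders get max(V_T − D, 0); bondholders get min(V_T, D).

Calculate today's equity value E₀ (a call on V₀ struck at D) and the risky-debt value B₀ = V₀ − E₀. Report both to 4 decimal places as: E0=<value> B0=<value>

E0=189.9697 B0=141.6105

Equity is a call on the firm's assets struck at D = 226.2796:
d₁ = [ln(V₀/D) + (r + σ²/2)T] / (σ√T)
   = [ln(331.5802/226.2796) + (0.0343 + 0.5·0.3504²)·7.5699] / (0.3504·√7.5699)
   = [0.382098 + 0.724364] / 0.964071 = 1.147698
d₂ = d₁ − σ√T = 1.147698 − 0.964071 = 0.183627
N(d₁) = 0.874453,  N(d₂) = 0.572847,  e^(−rT) = 0.771323
E₀ = V₀·N(d₁) − D·e^(−rT)·N(d₂)
   = 331.5802·0.874453 − 226.2796·0.771323·0.572847 = 189.969749
B₀ = V₀ − E₀ = 331.5802 − 189.969749 = 141.610451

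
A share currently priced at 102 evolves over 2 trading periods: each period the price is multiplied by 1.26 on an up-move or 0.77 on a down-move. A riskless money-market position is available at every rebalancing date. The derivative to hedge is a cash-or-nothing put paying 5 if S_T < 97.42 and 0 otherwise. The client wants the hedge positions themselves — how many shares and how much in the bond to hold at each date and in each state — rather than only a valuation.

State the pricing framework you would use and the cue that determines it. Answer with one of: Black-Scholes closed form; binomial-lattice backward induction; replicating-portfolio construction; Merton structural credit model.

framework: replicating-portfolio construction

Key observation: since the answer must list Δ and B at each node of the 1.26/0.77 lattice on 102, the replicating-portfolio method — solving the two-state system at every node — is the one that applies.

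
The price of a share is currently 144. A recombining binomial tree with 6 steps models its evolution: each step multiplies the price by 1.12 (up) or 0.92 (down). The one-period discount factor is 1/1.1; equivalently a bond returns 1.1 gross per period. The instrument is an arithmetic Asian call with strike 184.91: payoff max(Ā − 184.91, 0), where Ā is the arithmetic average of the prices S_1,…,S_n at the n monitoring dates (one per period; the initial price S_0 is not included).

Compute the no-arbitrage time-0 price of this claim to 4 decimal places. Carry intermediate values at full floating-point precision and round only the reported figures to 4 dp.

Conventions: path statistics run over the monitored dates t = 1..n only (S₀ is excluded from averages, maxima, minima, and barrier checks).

With p* = (R−d)/(u−d) = 0.9000, sum probability × payoff across the paths and divide by R^6.
Enumerate all 2^6 = 64 price paths (U = up ×1.12, D = down ×0.92); each path with k up-moves has probability p*^k·(1−p*)^(6−k).
DDDDDD: Ā=108.6460, payoff=0.0000, prob=0.000001
UDDDDD: Ā=132.2647, payoff=0.0000, prob=0.000009
DUDDDD: Ā=127.4647, payoff=0.0000, prob=0.000009
UUDDDD: Ā=155.1744, payoff=0.0000, prob=0.000081
DDUDDD: Ā=123.0487, payoff=0.0000, prob=0.000009
UDUDDD: Ā=149.7984, payoff=0.0000, prob=0.000081
DUUDDD: Ā=144.9984, payoff=0.0000, prob=0.000081
UUUDDD: Ā=176.5198, payoff=0.0000, prob=0.000729
DDDUDD: Ā=118.9860, payoff=0.0000, prob=0.000009
UDDUDD: Ā=144.8525, payoff=0.0000, prob=0.000081
DUDUDD: Ā=140.0525, payoff=0.0000, prob=0.000081
UUDUDD: Ā=170.4987, payoff=0.0000, prob=0.000729
DDUUDD: Ā=135.6365, payoff=0.0000, prob=0.000081
UDUUDD: Ā=165.1227, payoff=0.0000, prob=0.000729
DUUUDD: Ā=160.3227, payoff=0.0000, prob=0.000729
UUUUDD: Ā=195.1755, payoff=10.2655, prob=0.006561
DDDDUD: Ā=115.2483, payoff=0.0000, prob=0.000009
UDDDUD: Ā=140.3023, payoff=0.0000, prob=0.000081
DUDDUD: Ā=135.5023, payoff=0.0000, prob=0.000081
UUDDUD: Ā=164.9593, payoff=0.0000, prob=0.000729
DDUDUD: Ā=131.0863, payoff=0.0000, prob=0.000081
UDUDUD: Ā=159.5833, payoff=0.0000, prob=0.000729
DUUDUD: Ā=154.7833, payoff=0.0000, prob=0.000729
UUUDUD: Ā=188.4318, payoff=3.5218, prob=0.006561
DDDUUD: Ā=127.0236, payoff=0.0000, prob=0.000081
UDDUUD: Ā=154.6374, payoff=0.0000, prob=0.000729
DUDUUD: Ā=149.8374, payoff=0.0000, prob=0.000729
UUDUUD: Ā=182.4107, payoff=0.0000, prob=0.006561
DDUUUD: Ā=145.4214, payoff=0.0000, prob=0.000729
UDUUUD: Ā=177.0347, payoff=0.0000, prob=0.006561
DUUUUD: Ā=172.2347, payoff=0.0000, prob=0.006561
UUUUUD: Ā=209.6770, payoff=24.7670, prob=0.059049
DDDDDU: Ā=111.8096, payoff=0.0000, prob=0.000009
UDDDDU: Ā=136.1160, payoff=0.0000, prob=0.000081
DUDDDU: Ā=131.3160, payoff=0.0000, prob=0.000081
UUDDDU: Ā=159.8630, payoff=0.0000, prob=0.000729
DDUDDU: Ā=126.9000, payoff=0.0000, prob=0.000081
UDUDDU: Ā=154.4870, payoff=0.0000, prob=0.000729
DUUDDU: Ā=149.6870, payoff=0.0000, prob=0.000729
UUUDDU: Ā=182.2277, payoff=0.0000, prob=0.006561
DDDUDU: Ā=122.8373, payoff=0.0000, prob=0.000081
UDDUDU: Ā=149.5411, payoff=0.0000, prob=0.000729
DUDUDU: Ā=144.7411, payoff=0.0000, prob=0.000729
UUDUDU: Ā=176.2066, payoff=0.0000, prob=0.006561
DDUUDU: Ā=140.3251, payoff=0.0000, prob=0.000729
UDUUDU: Ā=170.8306, payoff=0.0000, prob=0.006561
DUUUDU: Ā=166.0306, payoff=0.0000, prob=0.006561
UUUUDU: Ā=202.1241, payoff=17.2141, prob=0.059049
DDDDUU: Ā=119.0996, payoff=0.0000, prob=0.000081
UDDDUU: Ā=144.9908, payoff=0.0000, prob=0.000729
DUDDUU: Ā=140.1908, payoff=0.0000, prob=0.000729
UUDDUU: Ā=170.6671, payoff=0.0000, prob=0.006561
DDUDUU: Ā=135.7748, payoff=0.0000, prob=0.000729
UDUDUU: Ā=165.2911, payoff=0.0000, prob=0.006561
DUUDUU: Ā=160.4911, payoff=0.0000, prob=0.006561
UUUDUU: Ā=195.3805, payoff=10.4705, prob=0.059049
DDDUUU: Ā=131.7121, payoff=0.0000, prob=0.000729
UDDUUU: Ā=160.3452, payoff=0.0000, prob=0.006561
DUDUUU: Ā=155.5452, payoff=0.0000, prob=0.006561
UUDUUU: Ā=189.3594, payoff=4.4494, prob=0.059049
DDUUUU: Ā=151.1292, payoff=0.0000, prob=0.006561
UDUUUU: Ā=183.9834, payoff=0.0000, prob=0.059049
DUUUUU: Ā=179.1834, payoff=0.0000, prob=0.059049
UUUUUU: Ā=218.1363, payoff=33.2263, prob=0.531441
Price = Σ prob·payoff / R^6 = 21.108217 / 1.771561 = 11.9150

price = 11.9150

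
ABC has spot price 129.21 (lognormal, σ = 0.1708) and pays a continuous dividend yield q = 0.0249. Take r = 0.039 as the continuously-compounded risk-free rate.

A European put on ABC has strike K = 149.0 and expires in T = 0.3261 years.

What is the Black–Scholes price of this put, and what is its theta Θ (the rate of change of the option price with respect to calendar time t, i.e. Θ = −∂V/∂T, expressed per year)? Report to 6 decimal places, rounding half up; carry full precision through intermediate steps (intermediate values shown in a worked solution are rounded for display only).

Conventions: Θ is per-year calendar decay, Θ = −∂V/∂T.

price = 19.427770
Θ = -0.602175

σ√T = 0.1708·√0.3261 = 0.097536
d₁ = (ln(S/K) + (r−q+σ²/2)T) / (σ√T) = (ln(129.21/149.0) + (0.039−0.0249+0.1708²/2)·0.3261) / 0.097536 = (-0.142507 + 0.009355) / 0.097536 = -1.365170
d₂ = d₁ − σ√T = -1.365170 − 0.097536 = -1.462706
e^{−rT} = 0.987363
e^{−qT} = 0.991913
N(−d₁) = 0.913900,  N(−d₂) = 0.928226
Put price V = K·e^{−rT}·N(−d₂) − S·e^{−qT}·N(−d₁) = 136.557858 − 117.130088 = 19.427770
φ(d₁) = (1/√(2π))·e^{−d₁²/2} = 0.157114
Θ = −S·e^{−qT}·φ(d₁)·σ/(2√T) − q·S·e^{−qT}·N(−d₁) + r·K·e^{−rT}·N(−d₂) = −3.011392 − 2.916539 + 5.325756 = -0.602175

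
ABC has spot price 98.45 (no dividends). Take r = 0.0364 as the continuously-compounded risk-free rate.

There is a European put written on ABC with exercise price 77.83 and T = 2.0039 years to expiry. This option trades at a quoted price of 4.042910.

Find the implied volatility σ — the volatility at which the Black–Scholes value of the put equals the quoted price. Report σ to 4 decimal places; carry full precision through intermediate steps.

At σ = 0.2772 the Black–Scholes value reproduces the quote:
σ√T = 0.2772·√2.0039 = 0.392402
d₁ = (ln(S/K) + (r+σ²/2)T) / (σ√T) = (ln(98.45/77.83) + (0.0364+0.2772²/2)·2.0039) / 0.392402 = (0.235022 + 0.149932) / 0.392402 = 0.981018
d₂ = d₁ − σ√T = 0.981018 − 0.392402 = 0.588616
e^{−rT} = 0.929655
N(−d₁) = 0.163292,  N(−d₂) = 0.278059
V = K·e^{−rT}·N(−d₂) − S·N(−d₁) = 20.119000 − 16.076089 = 4.042910 (equal to the quote); since ∂V/∂σ > 0 for all σ, the implied volatility is unique

sigma = 0.2772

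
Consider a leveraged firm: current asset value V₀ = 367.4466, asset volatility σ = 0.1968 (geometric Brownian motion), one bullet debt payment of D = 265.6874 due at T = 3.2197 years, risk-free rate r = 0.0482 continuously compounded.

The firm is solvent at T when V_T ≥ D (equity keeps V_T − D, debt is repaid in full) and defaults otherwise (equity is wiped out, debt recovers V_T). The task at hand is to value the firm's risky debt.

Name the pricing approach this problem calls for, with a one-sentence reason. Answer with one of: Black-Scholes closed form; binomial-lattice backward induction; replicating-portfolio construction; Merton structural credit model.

framework: Merton structural credit model

Key observation: a levered firm with one bullet debt due at 3.2197 years is the canonical structural-credit setup: equity is a call on the firm's assets struck at the face value.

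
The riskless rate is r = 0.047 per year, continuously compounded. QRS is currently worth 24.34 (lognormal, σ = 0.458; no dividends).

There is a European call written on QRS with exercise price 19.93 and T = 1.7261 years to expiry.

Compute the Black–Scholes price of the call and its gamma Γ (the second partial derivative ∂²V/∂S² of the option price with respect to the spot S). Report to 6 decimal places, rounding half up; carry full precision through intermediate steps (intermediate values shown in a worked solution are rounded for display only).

σ√T = 0.458·√1.7261 = 0.601726
d₁ = (ln(S/K) + (r+σ²/2)T) / (σ√T) = (ln(24.34/19.93) + (0.047+0.458²/2)·1.7261) / 0.601726 = (0.199895 + 0.262164) / 0.601726 = 0.767889
d₂ = d₁ − σ√T = 0.767889 − 0.601726 = 0.166164
e^{−rT} = 0.922077
N(d₁) = 0.778723,  N(d₂) = 0.565986
Call price V = S·N(d₁) − K·e^{−rT}·N(d₂) = 18.954129 − 10.401118 = 8.553011
φ(d₁) = (1/√(2π))·e^{−d₁²/2} = 0.297077
Γ = φ(d₁) / (S·σ·√T) = 0.020284

price = 8.553011
Γ = 0.020284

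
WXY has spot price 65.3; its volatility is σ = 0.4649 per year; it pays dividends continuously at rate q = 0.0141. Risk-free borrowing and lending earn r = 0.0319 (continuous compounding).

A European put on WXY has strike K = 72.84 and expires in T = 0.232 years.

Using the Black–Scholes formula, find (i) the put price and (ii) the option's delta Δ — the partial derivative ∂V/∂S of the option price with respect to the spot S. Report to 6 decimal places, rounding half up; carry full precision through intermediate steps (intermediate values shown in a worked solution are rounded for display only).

price = 10.391458
Δ = -0.637584

σ√T = 0.4649·√0.232 = 0.223925
d₁ = (ln(S/K) + (r−q+σ²/2)T) / (σ√T) = (ln(65.3/72.84) + (0.0319−0.0141+0.4649²/2)·0.232) / 0.223925 = (-0.109273 + 0.029201) / 0.223925 = -0.357585
d₂ = d₁ − σ√T = -0.357585 − 0.223925 = -0.581510
e^{−rT} = 0.992627
e^{−qT} = 0.996734
N(−d₁) = 0.639673,  N(−d₂) = 0.719552
Put price V = K·e^{−rT}·N(−d₂) − S·e^{−qT}·N(−d₁) = 52.025681 − 41.634223 = 10.391458
Δ = −e^{−qT}·N(−d₁) = -0.637584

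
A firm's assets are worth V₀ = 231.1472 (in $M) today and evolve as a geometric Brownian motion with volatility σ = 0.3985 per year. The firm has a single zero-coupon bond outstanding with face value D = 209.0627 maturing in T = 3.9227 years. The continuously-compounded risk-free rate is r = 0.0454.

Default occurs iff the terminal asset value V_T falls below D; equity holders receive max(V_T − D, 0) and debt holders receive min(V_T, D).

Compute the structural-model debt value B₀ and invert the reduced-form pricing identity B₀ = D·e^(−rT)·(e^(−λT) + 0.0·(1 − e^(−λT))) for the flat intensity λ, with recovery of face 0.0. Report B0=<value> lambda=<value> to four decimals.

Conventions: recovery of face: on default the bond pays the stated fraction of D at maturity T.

B0=137.1232 lambda=0.0621

Work the structural quantities from V₀ = 231.1472 against face 209.0627:
d₁ = [ln(V₀/D) + (r + σ²/2)T] / (σ√T)
   = [ln(231.1472/209.0627) + (0.0454 + 0.5·0.3985²)·3.9227] / (0.3985·√3.9227)
   = [0.100421 + 0.489557] / 0.789261 = 0.747506
d₂ = d₁ − σ√T = 0.747506 − 0.789261 = -0.041755
N(d₁) = 0.772621,  N(d₂) = 0.483347,  e^(−rT) = 0.836867
E₀ = V₀·N(d₁) − D·e^(−rT)·N(d₂)
   = 231.1472·0.772621 − 209.0627·0.836867·0.483347 = 94.023960
B₀ = V₀ − E₀ = 231.1472 − 94.023960 = 137.123240
e^(−λT) = (B₀·e^(rT)/D − 0)/(1 − 0) = (137.1232·1.194934/209.0627 − 0)/1 = 0.78375106
λ = −ln(0.78375106)/3.9227 = 0.062116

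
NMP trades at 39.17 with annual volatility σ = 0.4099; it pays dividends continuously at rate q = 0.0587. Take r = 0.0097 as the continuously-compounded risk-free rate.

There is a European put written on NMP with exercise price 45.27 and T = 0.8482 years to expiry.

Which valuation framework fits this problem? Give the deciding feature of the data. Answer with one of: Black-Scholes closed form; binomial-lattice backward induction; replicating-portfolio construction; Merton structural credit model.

framework: Black-Scholes closed form

Key observation: the instrument is a plain European put (strike 45.27) on a lognormal asset; the exact continuous-time formula applies directly.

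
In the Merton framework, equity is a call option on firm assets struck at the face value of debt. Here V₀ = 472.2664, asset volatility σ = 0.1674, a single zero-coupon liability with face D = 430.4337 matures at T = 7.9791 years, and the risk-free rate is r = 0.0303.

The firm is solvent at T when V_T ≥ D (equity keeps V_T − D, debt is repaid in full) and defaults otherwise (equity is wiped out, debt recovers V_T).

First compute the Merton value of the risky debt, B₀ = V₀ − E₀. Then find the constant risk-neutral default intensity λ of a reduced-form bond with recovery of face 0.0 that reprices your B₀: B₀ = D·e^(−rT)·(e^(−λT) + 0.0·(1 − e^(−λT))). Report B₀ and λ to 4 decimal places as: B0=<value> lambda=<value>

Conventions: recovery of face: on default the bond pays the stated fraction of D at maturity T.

B0=311.7572 lambda=0.0101

Work the structural quantities from V₀ = 472.2664 against face 430.4337:
d₁ = [ln(V₀/D) + (r + σ²/2)T] / (σ√T)
   = [ln(472.2664/430.4337) + (0.0303 + 0.5·0.1674²)·7.9791] / (0.1674·√7.9791)
   = [0.092750 + 0.353565] / 0.472860 = 0.943863
d₂ = d₁ − σ√T = 0.943863 − 0.472860 = 0.471003
N(d₁) = 0.827380,  N(d₂) = 0.681181,  e^(−rT) = 0.785239
E₀ = V₀·N(d₁) − D·e^(−rT)·N(d₂)
   = 472.2664·0.827380 − 430.4337·0.785239·0.681181 = 160.509202
B₀ = V₀ − E₀ = 472.2664 − 160.509202 = 311.757198
e^(−λT) = (B₀·e^(rT)/D − 0)/(1 − 0) = (311.7572·1.273497/430.4337 − 0)/1 = 0.92237640
λ = −ln(0.92237640)/7.9791 = 0.010127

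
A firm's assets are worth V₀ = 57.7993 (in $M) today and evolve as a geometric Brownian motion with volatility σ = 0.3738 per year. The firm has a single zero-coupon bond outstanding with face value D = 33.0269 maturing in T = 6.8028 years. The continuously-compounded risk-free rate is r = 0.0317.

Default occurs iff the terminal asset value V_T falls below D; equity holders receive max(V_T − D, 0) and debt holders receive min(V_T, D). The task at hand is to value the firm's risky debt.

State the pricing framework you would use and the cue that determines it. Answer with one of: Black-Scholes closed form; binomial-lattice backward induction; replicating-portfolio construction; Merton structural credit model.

Key observation: a levered firm with one bullet debt due at 6.8028 years is the canonical structural-credit setup: equity is a call on the firm's assets struck at the face value.

framework: Merton structural credit model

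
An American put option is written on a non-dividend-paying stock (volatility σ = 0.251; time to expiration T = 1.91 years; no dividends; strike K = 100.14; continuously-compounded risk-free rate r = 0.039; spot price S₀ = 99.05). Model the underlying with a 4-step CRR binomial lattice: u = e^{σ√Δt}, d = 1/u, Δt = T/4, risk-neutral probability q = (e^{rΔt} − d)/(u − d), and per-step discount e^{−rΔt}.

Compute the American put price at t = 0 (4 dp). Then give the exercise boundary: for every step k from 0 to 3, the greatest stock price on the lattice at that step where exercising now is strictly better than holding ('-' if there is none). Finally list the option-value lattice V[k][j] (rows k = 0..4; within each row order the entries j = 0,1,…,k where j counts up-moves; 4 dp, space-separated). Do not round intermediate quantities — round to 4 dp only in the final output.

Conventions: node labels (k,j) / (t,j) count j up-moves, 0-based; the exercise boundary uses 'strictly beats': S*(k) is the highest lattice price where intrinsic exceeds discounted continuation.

price = 11.0385
boundary = - - 70.0168 83.2777
tree:
11.0385
18.6595 4.1422
30.1232 8.3615 0.2515
41.2724 16.8623 0.5235 0.0000
50.6462 30.1232 1.0900 0.0000 0.0000

params: Δt=0.47750 u=1.18939 d=0.84076 q=0.51066 e^(-rΔt)=0.98155
t_4 payoffs: 50.6462 30.1232 1.0900 0.0000 0.0000
t_3: node(3,0) S=58.8676 payoff=41.2724 vs cont=39.4248 → 41.2724 [stop]  node(3,1) S=83.2777 payoff=16.8623 vs cont=15.0147 → 16.8623 [stop]  node(3,2) S=117.8095 payoff=0.0000 vs cont=0.5235 → 0.5235 [wait]  node(3,3) S=166.6604 payoff=0.0000 vs cont=0.0000 → 0.0000 [wait]  ⇒ S*(3)=83.2777
t_2: node(2,0) S=70.0168 payoff=30.1232 vs cont=28.2756 → 30.1232 [stop]  node(2,1) S=99.0500 payoff=1.0900 vs cont=8.3615 → 8.3615 [wait]  node(2,2) S=140.1220 payoff=0.0000 vs cont=0.2515 → 0.2515 [wait]  ⇒ S*(2)=70.0168
t_1: node(1,0) S=83.2777 payoff=16.8623 vs cont=18.6595 → 18.6595 [wait]  node(1,1) S=117.8095 payoff=0.0000 vs cont=4.1422 → 4.1422 [wait]  ⇒ S*(1)=-
t_0: node(0,0) S=99.0500 payoff=1.0900 vs cont=11.0385 → 11.0385 [wait]  ⇒ S*(0)=-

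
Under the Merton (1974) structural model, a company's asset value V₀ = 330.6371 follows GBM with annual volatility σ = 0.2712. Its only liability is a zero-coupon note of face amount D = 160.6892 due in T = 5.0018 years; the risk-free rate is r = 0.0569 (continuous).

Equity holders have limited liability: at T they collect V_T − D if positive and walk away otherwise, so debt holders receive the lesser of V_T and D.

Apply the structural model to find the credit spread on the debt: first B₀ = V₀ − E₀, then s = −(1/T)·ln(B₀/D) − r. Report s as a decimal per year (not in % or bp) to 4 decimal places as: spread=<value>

spread=0.0040

Work the structural quantities from V₀ = 330.6371 against face 160.6892:
d₁ = [ln(V₀/D) + (r + σ²/2)T] / (σ√T)
   = [ln(330.6371/160.6892) + (0.0569 + 0.5·0.2712²)·5.0018] / (0.2712·√5.0018)
   = [0.721549 + 0.468542] / 0.606531 = 1.962129
d₂ = d₁ − σ√T = 1.962129 − 0.606531 = 1.355598
N(d₁) = 0.975126,  N(d₂) = 0.912386,  e^(−rT) = 0.752313
E₀ = V₀·N(d₁) − D·e^(−rT)·N(d₂)
   = 330.6371·0.975126 − 160.6892·0.752313·0.912386 = 212.115776
B₀ = V₀ − E₀ = 330.6371 − 212.115776 = 118.521324
spread = −(1/T)·ln(B₀/D) − r = −(1/5.0018)·ln(118.521324/160.6892) − 0.0569 = 0.00395393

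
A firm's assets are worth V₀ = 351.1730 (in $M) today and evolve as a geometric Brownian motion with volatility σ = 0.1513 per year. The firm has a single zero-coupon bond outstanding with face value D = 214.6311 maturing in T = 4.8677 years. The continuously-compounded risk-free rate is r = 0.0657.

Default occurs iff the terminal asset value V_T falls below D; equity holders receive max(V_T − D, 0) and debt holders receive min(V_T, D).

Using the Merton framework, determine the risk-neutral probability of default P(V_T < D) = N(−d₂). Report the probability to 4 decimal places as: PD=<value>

With assets at 351.1730 and a single debt payment of 214.6311 at 4.8677 years:
d₁ = [ln(V₀/D) + (r + σ²/2)T] / (σ√T)
   = [ln(351.1730/214.6311) + (0.0657 + 0.5·0.1513²)·4.8677] / (0.1513·√4.8677)
   = [0.492358 + 0.375523] / 0.333811 = 2.599916
d₂ = d₁ − σ√T = 2.599916 − 0.333811 = 2.266105
risk-neutral PD = N(−d₂) = N(-2.266105) = 0.011722

PD=0.0117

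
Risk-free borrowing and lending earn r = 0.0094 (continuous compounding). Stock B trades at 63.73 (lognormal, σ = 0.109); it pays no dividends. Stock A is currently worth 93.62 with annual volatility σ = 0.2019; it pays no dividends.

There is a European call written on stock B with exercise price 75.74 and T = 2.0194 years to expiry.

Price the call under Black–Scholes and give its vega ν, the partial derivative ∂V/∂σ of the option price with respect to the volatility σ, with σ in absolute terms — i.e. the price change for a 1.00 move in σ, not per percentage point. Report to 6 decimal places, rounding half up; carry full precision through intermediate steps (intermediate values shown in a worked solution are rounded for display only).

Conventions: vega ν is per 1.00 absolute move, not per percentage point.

price = 0.899891
ν = 23.779858

σ√T = 0.109·√2.0194 = 0.154895
d₁ = (ln(S/K) + (r+σ²/2)T) / (σ√T) = (ln(63.73/75.74) + (0.0094+0.109²/2)·2.0194) / 0.154895 = (-0.172651 + 0.030979) / 0.154895 = -0.914635
d₂ = d₁ − σ√T = -0.914635 − 0.154895 = -1.069530
e^{−rT} = 0.981197
N(d₁) = 0.180192,  N(d₂) = 0.142416
Call price V = S·N(d₁) − K·e^{−rT}·N(d₂) = 11.483621 − 10.583730 = 0.899891
φ(d₁) = (1/√(2π))·e^{−d₁²/2} = 0.262575
ν = S·φ(d₁)·√T = 23.779858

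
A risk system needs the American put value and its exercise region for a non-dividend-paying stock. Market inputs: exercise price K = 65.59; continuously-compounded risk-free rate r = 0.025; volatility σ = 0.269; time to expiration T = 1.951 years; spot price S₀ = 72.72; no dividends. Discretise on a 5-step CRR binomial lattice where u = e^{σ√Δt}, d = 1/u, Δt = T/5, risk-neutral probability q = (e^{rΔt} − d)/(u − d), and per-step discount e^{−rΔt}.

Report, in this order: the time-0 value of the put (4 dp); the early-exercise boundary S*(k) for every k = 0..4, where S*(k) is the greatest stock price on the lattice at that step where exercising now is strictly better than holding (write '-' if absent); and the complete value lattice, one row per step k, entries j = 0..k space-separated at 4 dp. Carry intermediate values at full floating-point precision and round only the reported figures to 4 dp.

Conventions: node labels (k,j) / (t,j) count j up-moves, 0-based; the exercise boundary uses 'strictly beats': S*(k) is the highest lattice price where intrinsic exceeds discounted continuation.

price = 6.1752
boundary = - - - 43.9264 51.9639
tree:
6.1752
9.7212 2.5661
14.8281 4.5399 0.5395
21.6636 7.9296 1.0623 0.0000
28.4579 13.6261 2.0915 0.0000 0.0000
34.2013 21.6636 4.1179 0.0000 0.0000 0.0000

Δt=0.39020, u=1.18298, d=0.84533, q=0.48712, disc=e^(-rΔt)=0.99029
k=5 terminal: V=max(K-S,0) → 34.2013 21.6636 4.1179 0.0000 0.0000 0.0000
k=4: j=0 S=37.1321 intr=28.4579 cont=27.8212 V=28.4579[EX]; j=1 S=51.9639 intr=13.6261 cont=12.9894 V=13.6261[EX]; j=2 S=72.7200 intr=0.0000 cont=2.0915 V=2.0915[hold]; j=3 S=101.7668 intr=0.0000 cont=0.0000 V=0.0000[hold]; j=4 S=142.4157 intr=0.0000 cont=0.0000 V=0.0000[hold]  S*(4)=51.9639
k=3: j=0 S=43.9264 intr=21.6636 cont=21.0269 V=21.6636[EX]; j=1 S=61.4721 intr=4.1179 cont=7.9296 V=7.9296[hold]; j=2 S=86.0260 intr=0.0000 cont=1.0623 V=1.0623[hold]; j=3 S=120.3877 intr=0.0000 cont=0.0000 V=0.0000[hold]  S*(3)=43.9264
k=2: j=0 S=51.9639 intr=13.6261 cont=14.8281 V=14.8281[hold]; j=1 S=72.7200 intr=0.0000 cont=4.5399 V=4.5399[hold]; j=2 S=101.7668 intr=0.0000 cont=0.5395 V=0.5395[hold]  S*(2)=-
k=1: j=0 S=61.4721 intr=4.1179 cont=9.7212 V=9.7212[hold]; j=1 S=86.0260 intr=0.0000 cont=2.5661 V=2.5661[hold]  S*(1)=-
k=0: j=0 S=72.7200 intr=0.0000 cont=6.1752 V=6.1752[hold]  S*(0)=-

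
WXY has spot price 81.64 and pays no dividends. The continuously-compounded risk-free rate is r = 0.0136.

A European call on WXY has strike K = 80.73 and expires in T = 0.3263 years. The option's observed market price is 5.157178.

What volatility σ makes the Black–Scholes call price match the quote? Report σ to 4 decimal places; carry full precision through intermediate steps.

sigma = 0.2437

At σ = 0.2437 the Black–Scholes value reproduces the quote:
σ√T = 0.2437·√0.3263 = 0.139208
d₁ = (ln(S/K) + (r+σ²/2)T) / (σ√T) = (ln(81.64/80.73) + (0.0136+0.2437²/2)·0.3263) / 0.139208 = (0.011209 + 0.014127) / 0.139208 = 0.182002
d₂ = d₁ − σ√T = 0.182002 − 0.139208 = 0.042795
e^{−rT} = 0.995572
N(d₁) = 0.572210,  N(d₂) = 0.517067
V = S·N(d₁) − K·e^{−rT}·N(d₂) = 46.715192 − 41.558015 = 5.157178 (equal to the quote); since ∂V/∂σ > 0 for all σ, the implied volatility is unique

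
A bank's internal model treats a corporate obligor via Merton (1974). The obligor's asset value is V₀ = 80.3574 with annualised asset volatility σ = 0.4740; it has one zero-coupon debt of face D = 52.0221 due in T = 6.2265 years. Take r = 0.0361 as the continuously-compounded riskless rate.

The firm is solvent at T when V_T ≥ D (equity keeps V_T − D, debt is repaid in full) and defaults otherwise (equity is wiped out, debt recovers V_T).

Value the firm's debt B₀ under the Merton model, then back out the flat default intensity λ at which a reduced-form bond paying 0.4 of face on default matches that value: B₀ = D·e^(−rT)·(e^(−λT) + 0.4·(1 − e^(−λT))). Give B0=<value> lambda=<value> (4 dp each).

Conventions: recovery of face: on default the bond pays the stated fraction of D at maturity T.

With assets at 80.3574 and a single debt payment of 52.0221 at 6.2265 years:
d₁ = [ln(V₀/D) + (r + σ²/2)T] / (σ√T)
   = [ln(80.3574/52.0221) + (0.0361 + 0.5·0.4740²)·6.2265] / (0.4740·√6.2265)
   = [0.434816 + 0.924249] / 1.182770 = 1.149052
d₂ = d₁ − σ√T = 1.149052 − 1.182770 = -0.033718
N(d₁) = 0.874733,  N(d₂) = 0.486551,  e^(−rT) = 0.798695
E₀ = V₀·N(d₁) − D·e^(−rT)·N(d₂)
   = 80.3574·0.874733 − 52.0221·0.798695·0.486551 = 50.075167
B₀ = V₀ − E₀ = 80.3574 − 50.075167 = 30.282233
e^(−λT) = (B₀·e^(rT)/D − 0.4)/(1 − 0.4) = (30.2822·1.252043/52.0221 − 0.4)/0.6 = 0.54802920
λ = −ln(0.54802920)/6.2265 = 0.096591

B0=30.2822 lambda=0.0966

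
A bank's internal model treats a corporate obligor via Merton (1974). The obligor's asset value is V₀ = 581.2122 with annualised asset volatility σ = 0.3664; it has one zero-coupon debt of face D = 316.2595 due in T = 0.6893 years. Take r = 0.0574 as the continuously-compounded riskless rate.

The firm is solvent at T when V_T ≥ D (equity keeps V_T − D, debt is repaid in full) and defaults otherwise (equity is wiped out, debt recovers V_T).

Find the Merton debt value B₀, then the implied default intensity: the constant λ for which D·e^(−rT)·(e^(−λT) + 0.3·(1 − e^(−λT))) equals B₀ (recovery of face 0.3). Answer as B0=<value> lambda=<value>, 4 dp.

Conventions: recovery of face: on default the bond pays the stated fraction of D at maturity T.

Work the structural quantities from V₀ = 581.2122 against face 316.2595:
d₁ = [ln(V₀/D) + (r + σ²/2)T] / (σ√T)
   = [ln(581.2122/316.2595) + (0.0574 + 0.5·0.3664²)·0.6893] / (0.3664·√0.6893)
   = [0.608553 + 0.085835] / 0.304200 = 2.282666
d₂ = d₁ − σ√T = 2.282666 − 0.304200 = 1.978466
N(d₁) = 0.988775,  N(d₂) = 0.976062,  e^(−rT) = 0.961207
E₀ = V₀·N(d₁) − D·e^(−rT)·N(d₂)
   = 581.2122·0.988775 − 316.2595·0.961207·0.976062 = 277.974292
B₀ = V₀ − E₀ = 581.2122 − 277.974292 = 303.237908
e^(−λT) = (B₀·e^(rT)/D − 0.3)/(1 − 0.3) = (303.2379·1.040359/316.2595 − 0.3)/0.7 = 0.99646208
λ = −ln(0.99646208)/0.6893 = 0.005142

B0=303.2379 lambda=0.0051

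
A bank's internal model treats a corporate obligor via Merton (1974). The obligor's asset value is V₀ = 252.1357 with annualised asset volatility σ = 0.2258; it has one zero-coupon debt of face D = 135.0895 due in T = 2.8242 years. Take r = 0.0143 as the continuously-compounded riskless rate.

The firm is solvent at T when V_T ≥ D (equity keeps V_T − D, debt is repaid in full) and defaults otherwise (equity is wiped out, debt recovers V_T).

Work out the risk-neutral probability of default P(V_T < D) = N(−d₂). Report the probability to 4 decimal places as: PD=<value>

PD=0.0592

Equity is a call on the firm's assets struck at D = 135.0895:
d₁ = [ln(V₀/D) + (r + σ²/2)T] / (σ√T)
   = [ln(252.1357/135.0895) + (0.0143 + 0.5·0.2258²)·2.8242] / (0.2258·√2.8242)
   = [0.624030 + 0.112383] / 0.379465 = 1.940661
d₂ = d₁ − σ√T = 1.940661 − 0.379465 = 1.561196
risk-neutral PD = N(−d₂) = N(-1.561196) = 0.059239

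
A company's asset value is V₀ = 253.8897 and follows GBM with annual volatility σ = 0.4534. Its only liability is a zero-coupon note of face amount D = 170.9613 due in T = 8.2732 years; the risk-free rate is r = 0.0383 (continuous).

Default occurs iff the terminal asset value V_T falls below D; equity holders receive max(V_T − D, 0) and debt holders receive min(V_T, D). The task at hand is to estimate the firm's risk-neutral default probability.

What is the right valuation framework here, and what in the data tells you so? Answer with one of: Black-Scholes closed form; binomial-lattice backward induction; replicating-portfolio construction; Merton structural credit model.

framework: Merton structural credit model

Key observation: the data describe a firm's assets (V₀ = 253.8897, GBM) and a single zero-coupon debt of face 170.9613, so credit quantities follow from equity-as-call in the structural model.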